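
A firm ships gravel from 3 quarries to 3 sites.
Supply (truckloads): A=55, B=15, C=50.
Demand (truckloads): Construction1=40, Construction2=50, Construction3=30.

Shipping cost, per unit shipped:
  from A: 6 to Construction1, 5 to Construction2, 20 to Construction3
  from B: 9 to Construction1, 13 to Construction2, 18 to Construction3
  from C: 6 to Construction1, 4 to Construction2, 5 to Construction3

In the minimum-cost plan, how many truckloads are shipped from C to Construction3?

30

Optimal shipments:
  A->Construction1: 25 truckloads
  A->Construction2: 30 truckloads
  B->Construction1: 15 truckloads
  C->Construction2: 20 truckloads
  C->Construction3: 30 truckloads
Total cost = 665.
So C→Construction3 carries 30 truckloads.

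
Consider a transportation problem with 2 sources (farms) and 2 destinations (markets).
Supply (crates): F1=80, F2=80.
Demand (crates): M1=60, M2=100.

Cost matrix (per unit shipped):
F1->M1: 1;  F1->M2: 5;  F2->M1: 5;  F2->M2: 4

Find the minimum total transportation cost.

480

A cheapest plan:
  F1–M1: 60 × 1 = 60
  F1–M2: 20 × 5 = 100
  F2–M2: 80 × 4 = 320
Total = 60 + 100 + 320 = 480.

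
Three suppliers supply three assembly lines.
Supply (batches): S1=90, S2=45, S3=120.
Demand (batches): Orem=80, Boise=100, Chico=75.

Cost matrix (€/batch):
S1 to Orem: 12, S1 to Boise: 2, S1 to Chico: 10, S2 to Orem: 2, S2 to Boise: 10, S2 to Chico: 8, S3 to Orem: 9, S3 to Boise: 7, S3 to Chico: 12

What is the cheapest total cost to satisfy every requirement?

An optimal shipping plan:
  S1->Boise: 90 × €2 = €180
  S2->Orem: 45 × €2 = €90
  S3->Orem: 35 × €9 = €315
  S3->Boise: 10 × €7 = €70
  S3->Chico: 75 × €12 = €900
Total = 180 + 90 + 315 + 70 + 900 = €1555.

1555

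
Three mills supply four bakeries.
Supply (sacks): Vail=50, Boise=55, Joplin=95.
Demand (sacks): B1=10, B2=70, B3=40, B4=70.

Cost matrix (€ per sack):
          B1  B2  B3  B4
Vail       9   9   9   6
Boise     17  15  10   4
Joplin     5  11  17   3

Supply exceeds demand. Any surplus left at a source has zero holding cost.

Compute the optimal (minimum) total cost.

1335

A cheapest plan:
  Vail->B2: 50 × €9 = €450
  Boise->B3: 40 × €10 = €400
  Boise->B4: 5 × €4 = €20
  Joplin->B1: 10 × €5 = €50
  Joplin->B2: 20 × €11 = €220
  Joplin->B4: 65 × €3 = €195
Total = 450 + 400 + 20 + 50 + 220 + 195 = €1335.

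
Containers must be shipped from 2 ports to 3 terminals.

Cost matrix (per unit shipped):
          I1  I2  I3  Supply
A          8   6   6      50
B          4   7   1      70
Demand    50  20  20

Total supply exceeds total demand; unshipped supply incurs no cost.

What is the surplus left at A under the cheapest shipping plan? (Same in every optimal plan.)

Minimum-cost shipments:
  A to I2: 20 × 6 = 120
  B to I1: 50 × 4 = 200
  B to I3: 20 × 1 = 20
Total cost = 340.
A ships 20 of its 50, leaving 30.

30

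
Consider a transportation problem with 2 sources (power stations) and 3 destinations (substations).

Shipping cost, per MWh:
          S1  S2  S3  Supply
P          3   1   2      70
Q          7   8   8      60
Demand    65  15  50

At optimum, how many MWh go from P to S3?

Optimal shipments:
  P->S1: 5 MWh
  P->S2: 15 MWh
  P->S3: 50 MWh
  Q->S1: 60 MWh
Total cost = 550.
So P→S3 carries 50 MWh.

50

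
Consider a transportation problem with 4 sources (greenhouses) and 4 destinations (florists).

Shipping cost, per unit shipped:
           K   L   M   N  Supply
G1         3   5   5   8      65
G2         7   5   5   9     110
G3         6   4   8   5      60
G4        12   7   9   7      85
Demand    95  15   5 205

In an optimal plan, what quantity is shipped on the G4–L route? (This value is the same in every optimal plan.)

The minimum-cost plan:
  G1–K: 65 × 3 = 195
  G2–K: 30 × 7 = 210
  G2–L: 15 × 5 = 75
  G2–M: 5 × 5 = 25
  G2–N: 60 × 9 = 540
  G3–N: 60 × 5 = 300
  G4–N: 85 × 7 = 595
Total cost = 1940.
The route G4→L is not used.

0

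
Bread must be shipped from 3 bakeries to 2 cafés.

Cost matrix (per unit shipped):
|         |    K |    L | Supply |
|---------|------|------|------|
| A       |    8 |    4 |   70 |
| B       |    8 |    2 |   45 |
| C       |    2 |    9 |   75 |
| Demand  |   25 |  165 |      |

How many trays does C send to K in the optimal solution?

25

Optimal shipments:
  A–L: 70 × 4 = 280
  B–L: 45 × 2 = 90
  C–K: 25 × 2 = 50
  C–L: 50 × 9 = 450
Total cost = 870.
So C→K carries 25 trays.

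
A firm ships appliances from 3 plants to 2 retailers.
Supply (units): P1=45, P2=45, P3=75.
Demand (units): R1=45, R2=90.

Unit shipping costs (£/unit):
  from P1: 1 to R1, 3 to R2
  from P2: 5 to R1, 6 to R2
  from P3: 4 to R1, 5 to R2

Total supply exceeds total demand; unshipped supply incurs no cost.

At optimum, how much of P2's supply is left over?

Minimum-cost shipments:
  P1 to R1: 45 × £1 = £45
  P2 to R2: 15 × £6 = £90
  P3 to R2: 75 × £5 = £375
Total cost = £510.
P2 ships 15 of its 45, leaving 30.

30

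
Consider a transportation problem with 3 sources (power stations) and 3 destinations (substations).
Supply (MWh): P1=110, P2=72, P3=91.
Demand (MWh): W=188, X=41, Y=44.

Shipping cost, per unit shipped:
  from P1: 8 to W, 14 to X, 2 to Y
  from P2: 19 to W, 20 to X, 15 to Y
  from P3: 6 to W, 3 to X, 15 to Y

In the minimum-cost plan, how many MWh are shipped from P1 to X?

0

The minimum-cost plan:
  P1→W: 66 × 8 = 528
  P1→Y: 44 × 2 = 88
  P2→W: 72 × 19 = 1368
  P3→W: 50 × 6 = 300
  P3→X: 41 × 3 = 123
Total cost = 2407.
The route P1→X is not used.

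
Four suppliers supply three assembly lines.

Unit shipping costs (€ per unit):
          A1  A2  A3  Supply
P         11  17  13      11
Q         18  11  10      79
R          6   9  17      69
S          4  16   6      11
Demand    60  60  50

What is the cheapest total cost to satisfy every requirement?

Optimal allocation:
  P–A3: 11 × €13 = €143
  Q–A2: 51 × €11 = €561
  Q–A3: 28 × €10 = €280
  R–A1: 60 × €6 = €360
  R–A2: 9 × €9 = €81
  S–A3: 11 × €6 = €66
Total = 143 + 561 + 280 + 360 + 81 + 66 = €1491.

1491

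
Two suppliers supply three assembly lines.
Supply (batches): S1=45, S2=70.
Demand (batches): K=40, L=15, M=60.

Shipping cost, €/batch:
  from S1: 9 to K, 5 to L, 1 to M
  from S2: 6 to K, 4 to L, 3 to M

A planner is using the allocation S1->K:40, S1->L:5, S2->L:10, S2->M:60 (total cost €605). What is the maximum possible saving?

Current plan cost = 40·9 + 5·5 + 10·4 + 60·3 = €605.
Optimal plan:
  S1→M: 45 × €1 = €45
  S2→K: 40 × €6 = €240
  S2→L: 15 × €4 = €60
  S2→M: 15 × €3 = €45
Optimal cost = €390.
Saving = 605 − 390 = €215.

215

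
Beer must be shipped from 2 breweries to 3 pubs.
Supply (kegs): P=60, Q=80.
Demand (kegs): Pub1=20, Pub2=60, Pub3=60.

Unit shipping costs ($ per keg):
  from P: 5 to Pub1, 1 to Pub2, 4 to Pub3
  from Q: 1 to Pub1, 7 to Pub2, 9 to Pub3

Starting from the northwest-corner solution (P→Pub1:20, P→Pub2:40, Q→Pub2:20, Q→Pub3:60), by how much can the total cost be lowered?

200

Current plan cost = 20·5 + 40·1 + 20·7 + 60·9 = $820.
Optimal plan:
  P->Pub2: 60 × $1 = $60
  Q->Pub1: 20 × $1 = $20
  Q->Pub3: 60 × $9 = $540
Optimal cost = $620.
Saving = 820 − 620 = $200.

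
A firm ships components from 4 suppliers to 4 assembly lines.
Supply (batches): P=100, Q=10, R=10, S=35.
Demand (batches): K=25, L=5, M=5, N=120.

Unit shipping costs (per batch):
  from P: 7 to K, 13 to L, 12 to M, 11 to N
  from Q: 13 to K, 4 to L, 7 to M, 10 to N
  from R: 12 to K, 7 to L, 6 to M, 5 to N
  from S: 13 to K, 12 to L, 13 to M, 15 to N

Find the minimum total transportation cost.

A cheapest plan:
  P->K: 25 × 7 = 175
  P->N: 75 × 11 = 825
  Q->L: 5 × 4 = 20
  Q->M: 5 × 7 = 35
  R->N: 10 × 5 = 50
  S->N: 35 × 15 = 525
Total = 175 + 825 + 20 + 35 + 50 + 525 = 1630.

1630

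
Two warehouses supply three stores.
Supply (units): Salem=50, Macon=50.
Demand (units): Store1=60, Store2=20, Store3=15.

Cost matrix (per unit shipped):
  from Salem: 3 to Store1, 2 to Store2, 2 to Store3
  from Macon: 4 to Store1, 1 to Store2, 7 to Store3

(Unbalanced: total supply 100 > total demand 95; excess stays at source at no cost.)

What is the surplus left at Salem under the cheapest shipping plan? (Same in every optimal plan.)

An optimal plan:
  Salem to Store1: 35 × 3 = 105
  Salem to Store3: 15 × 2 = 30
  Macon to Store1: 25 × 4 = 100
  Macon to Store2: 20 × 1 = 20
Total cost = 255.
Salem ships 50 of its 50, leaving 0.

0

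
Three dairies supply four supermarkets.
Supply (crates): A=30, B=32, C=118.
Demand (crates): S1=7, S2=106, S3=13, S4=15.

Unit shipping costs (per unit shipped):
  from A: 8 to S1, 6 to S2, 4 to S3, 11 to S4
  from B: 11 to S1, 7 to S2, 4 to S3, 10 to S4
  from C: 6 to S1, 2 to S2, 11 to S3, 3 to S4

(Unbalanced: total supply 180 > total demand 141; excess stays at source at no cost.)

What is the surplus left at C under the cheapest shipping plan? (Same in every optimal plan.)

An optimal plan:
  A->S1: 7 × 8 = 56
  A->S2: 3 × 6 = 18
  A->S3: 13 × 4 = 52
  C->S2: 103 × 2 = 206
  C->S4: 15 × 3 = 45
Total cost = 377.
C ships 118 of its 118, leaving 0.

0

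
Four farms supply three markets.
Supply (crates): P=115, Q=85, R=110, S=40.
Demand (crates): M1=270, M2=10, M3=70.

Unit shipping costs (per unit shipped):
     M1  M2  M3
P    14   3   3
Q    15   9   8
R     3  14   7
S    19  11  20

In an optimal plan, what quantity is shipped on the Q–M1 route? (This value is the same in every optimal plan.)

Solving gives:
  P->M1: 35 × 14 = 490
  P->M2: 10 × 3 = 30
  P->M3: 70 × 3 = 210
  Q->M1: 85 × 15 = 1275
  R->M1: 110 × 3 = 330
  S->M1: 40 × 19 = 760
Total cost = 3095.
So Q→M1 carries 85 crates.

85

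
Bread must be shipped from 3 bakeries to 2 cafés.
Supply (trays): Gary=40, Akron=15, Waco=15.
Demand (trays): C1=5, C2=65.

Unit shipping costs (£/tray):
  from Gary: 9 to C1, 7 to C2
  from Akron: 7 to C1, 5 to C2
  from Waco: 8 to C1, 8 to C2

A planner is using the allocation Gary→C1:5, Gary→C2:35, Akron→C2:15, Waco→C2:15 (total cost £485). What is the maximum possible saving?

10

Current plan cost = 5·9 + 35·7 + 15·5 + 15·8 = £485.
Optimal plan:
  Gary–C2: 40 trays
  Akron–C2: 15 trays
  Waco–C1: 5 trays
  Waco–C2: 10 trays
Optimal cost = £475.
Saving = 485 − 475 = £10.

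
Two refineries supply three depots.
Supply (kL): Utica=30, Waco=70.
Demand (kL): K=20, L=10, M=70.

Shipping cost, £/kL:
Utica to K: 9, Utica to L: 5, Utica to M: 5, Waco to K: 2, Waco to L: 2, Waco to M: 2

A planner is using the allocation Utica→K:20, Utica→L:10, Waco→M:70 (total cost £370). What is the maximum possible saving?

Current plan cost = 20·9 + 10·5 + 70·2 = £370.
Optimal plan:
  Utica->L: 10 kL
  Utica->M: 20 kL
  Waco->K: 20 kL
  Waco->M: 50 kL
Optimal cost = £290.
Saving = 370 − 290 = £80.

80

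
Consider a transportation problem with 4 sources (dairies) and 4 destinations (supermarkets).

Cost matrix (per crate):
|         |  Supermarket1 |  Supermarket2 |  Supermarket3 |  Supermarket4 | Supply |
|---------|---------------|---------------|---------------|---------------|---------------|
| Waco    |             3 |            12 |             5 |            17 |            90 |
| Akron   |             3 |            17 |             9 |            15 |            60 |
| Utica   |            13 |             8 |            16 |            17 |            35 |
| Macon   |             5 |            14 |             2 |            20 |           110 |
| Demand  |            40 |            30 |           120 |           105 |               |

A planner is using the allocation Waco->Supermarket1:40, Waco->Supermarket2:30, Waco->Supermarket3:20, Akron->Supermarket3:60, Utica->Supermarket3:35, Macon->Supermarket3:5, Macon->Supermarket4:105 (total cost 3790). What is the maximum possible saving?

Current plan cost = 40·3 + 30·12 + 20·5 + 60·9 + 35·16 + 5·2 + 105·20 = 3790.
Optimal plan:
  Waco to Supermarket1: 40 crates
  Waco to Supermarket3: 10 crates
  Waco to Supermarket4: 40 crates
  Akron to Supermarket4: 60 crates
  Utica to Supermarket2: 30 crates
  Utica to Supermarket4: 5 crates
  Macon to Supermarket3: 110 crates
Optimal cost = 2295.
Saving = 3790 − 2295 = 1495.

1495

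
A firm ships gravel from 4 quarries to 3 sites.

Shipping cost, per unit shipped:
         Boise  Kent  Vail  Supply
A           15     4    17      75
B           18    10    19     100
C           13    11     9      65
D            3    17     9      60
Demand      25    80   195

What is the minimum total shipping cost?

Optimal allocation:
  A to Kent: 75 truckloads
  B to Kent: 5 truckloads
  B to Vail: 95 truckloads
  C to Vail: 65 truckloads
  D to Boise: 25 truckloads
  D to Vail: 35 truckloads
Total cost = 3130.

3130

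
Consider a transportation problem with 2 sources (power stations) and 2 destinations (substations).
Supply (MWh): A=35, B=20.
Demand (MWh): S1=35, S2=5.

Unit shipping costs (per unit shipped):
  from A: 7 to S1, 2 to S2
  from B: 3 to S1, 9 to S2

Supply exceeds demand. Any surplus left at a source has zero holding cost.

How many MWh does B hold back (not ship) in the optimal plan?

Minimum-cost shipments:
  A→S1: 15 × 7 = 105
  A→S2: 5 × 2 = 10
  B→S1: 20 × 3 = 60
Total cost = 175.
B ships 20 of its 20, leaving 0.

0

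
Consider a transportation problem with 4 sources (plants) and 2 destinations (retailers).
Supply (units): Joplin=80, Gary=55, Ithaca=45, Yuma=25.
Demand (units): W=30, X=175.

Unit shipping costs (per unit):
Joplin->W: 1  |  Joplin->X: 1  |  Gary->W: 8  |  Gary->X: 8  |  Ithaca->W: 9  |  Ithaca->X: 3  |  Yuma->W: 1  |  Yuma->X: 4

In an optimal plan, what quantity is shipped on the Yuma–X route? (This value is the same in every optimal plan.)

The minimum-cost plan:
  Joplin–W: 5 × 1 = 5
  Joplin–X: 75 × 1 = 75
  Gary–X: 55 × 8 = 440
  Ithaca–X: 45 × 3 = 135
  Yuma–W: 25 × 1 = 25
Total cost = 680.
The route Yuma→X is not used.

0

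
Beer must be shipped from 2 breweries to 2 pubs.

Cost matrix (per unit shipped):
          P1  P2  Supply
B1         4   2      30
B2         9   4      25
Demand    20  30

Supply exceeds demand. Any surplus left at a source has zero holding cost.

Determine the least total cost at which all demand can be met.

180

One minimum-cost allocation:
  B1–P1: 20 × 4 = 80
  B1–P2: 10 × 2 = 20
  B2–P2: 20 × 4 = 80
Total = 80 + 20 + 80 = 180.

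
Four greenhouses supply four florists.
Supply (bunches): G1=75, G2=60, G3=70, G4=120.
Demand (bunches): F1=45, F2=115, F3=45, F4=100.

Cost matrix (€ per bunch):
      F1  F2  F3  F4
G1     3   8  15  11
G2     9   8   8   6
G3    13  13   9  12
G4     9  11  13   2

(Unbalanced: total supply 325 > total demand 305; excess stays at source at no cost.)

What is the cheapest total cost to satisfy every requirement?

An optimal shipping plan:
  G1→F1: 45 bunches
  G1→F2: 30 bunches
  G2→F2: 60 bunches
  G3→F2: 5 bunches
  G3→F3: 45 bunches
  G4→F2: 20 bunches
  G4→F4: 100 bunches
Total cost = €1745.

1745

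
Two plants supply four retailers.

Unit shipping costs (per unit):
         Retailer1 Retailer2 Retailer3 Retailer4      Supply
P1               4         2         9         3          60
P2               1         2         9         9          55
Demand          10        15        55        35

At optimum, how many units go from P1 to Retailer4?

35

Solving gives:
  P1→Retailer2: 15 × 2 = 30
  P1→Retailer3: 10 × 9 = 90
  P1→Retailer4: 35 × 3 = 105
  P2→Retailer1: 10 × 1 = 10
  P2→Retailer3: 45 × 9 = 405
Total cost = 640.
So P1→Retailer4 carries 35 units.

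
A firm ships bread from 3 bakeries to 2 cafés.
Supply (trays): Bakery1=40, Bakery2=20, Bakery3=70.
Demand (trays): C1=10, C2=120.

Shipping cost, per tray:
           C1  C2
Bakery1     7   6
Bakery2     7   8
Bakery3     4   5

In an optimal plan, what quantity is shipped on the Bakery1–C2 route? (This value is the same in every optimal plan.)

40

The minimum-cost plan:
  Bakery1->C2: 40 × 6 = 240
  Bakery2->C1: 10 × 7 = 70
  Bakery2->C2: 10 × 8 = 80
  Bakery3->C2: 70 × 5 = 350
Total cost = 740.
So Bakery1→C2 carries 40 trays.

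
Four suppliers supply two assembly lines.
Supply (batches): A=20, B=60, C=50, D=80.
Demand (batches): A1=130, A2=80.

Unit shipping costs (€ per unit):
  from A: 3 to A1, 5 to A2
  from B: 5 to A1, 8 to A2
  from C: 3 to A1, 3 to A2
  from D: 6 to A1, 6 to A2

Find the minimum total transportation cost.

990

One minimum-cost allocation:
  A→A1: 20 × €3 = €60
  B→A1: 60 × €5 = €300
  C→A1: 50 × €3 = €150
  D→A2: 80 × €6 = €480
Total = 60 + 300 + 150 + 480 = €990.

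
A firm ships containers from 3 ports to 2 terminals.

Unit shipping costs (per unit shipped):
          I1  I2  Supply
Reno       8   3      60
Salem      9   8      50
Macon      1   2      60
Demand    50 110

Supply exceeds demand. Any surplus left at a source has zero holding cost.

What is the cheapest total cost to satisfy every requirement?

Optimal allocation:
  Reno->I2: 60 × 3 = 180
  Salem->I2: 40 × 8 = 320
  Macon->I1: 50 × 1 = 50
  Macon->I2: 10 × 2 = 20
Total = 180 + 320 + 50 + 20 = 570.
(Supply check: Reno ships 60; Salem ships 40; Macon ships 60.)

570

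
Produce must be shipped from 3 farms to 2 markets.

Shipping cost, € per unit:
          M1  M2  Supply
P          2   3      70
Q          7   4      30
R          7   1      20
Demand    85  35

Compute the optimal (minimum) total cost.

Optimal allocation:
  P→M1: 70 × €2 = €140
  Q→M1: 15 × €7 = €105
  Q→M2: 15 × €4 = €60
  R→M2: 20 × €1 = €20
Total = 140 + 105 + 60 + 20 = €325.

325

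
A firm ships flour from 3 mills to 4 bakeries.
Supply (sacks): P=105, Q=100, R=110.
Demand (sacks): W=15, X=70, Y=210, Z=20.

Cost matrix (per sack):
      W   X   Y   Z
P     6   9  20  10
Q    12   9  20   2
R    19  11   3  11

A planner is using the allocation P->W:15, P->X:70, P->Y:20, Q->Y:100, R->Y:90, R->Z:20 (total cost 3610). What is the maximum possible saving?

Current plan cost = 15·6 + 70·9 + 20·20 + 100·20 + 90·3 + 20·11 = 3610.
Optimal plan:
  P->W: 15 × 6 = 90
  P->X: 70 × 9 = 630
  P->Y: 20 × 20 = 400
  Q->Y: 80 × 20 = 1600
  Q->Z: 20 × 2 = 40
  R->Y: 110 × 3 = 330
Optimal cost = 3090.
Saving = 3610 − 3090 = 520.

520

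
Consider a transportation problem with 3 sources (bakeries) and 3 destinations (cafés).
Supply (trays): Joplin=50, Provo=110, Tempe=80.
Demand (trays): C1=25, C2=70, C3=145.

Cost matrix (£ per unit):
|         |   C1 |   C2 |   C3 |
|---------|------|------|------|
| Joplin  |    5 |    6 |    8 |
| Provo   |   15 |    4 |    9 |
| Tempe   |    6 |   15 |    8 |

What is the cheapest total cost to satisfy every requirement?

1605

A cheapest plan:
  Joplin->C1: 25 × £5 = £125
  Joplin->C3: 25 × £8 = £200
  Provo->C2: 70 × £4 = £280
  Provo->C3: 40 × £9 = £360
  Tempe->C3: 80 × £8 = £640
Total = 125 + 200 + 280 + 360 + 640 = £1605.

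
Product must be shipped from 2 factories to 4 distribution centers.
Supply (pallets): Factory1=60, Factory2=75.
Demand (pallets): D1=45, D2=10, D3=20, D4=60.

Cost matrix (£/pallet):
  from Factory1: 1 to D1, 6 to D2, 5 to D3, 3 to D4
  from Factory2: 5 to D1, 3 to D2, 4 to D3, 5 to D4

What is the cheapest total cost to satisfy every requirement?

425

A cheapest plan:
  Factory1 to D1: 45 × £1 = £45
  Factory1 to D4: 15 × £3 = £45
  Factory2 to D2: 10 × £3 = £30
  Factory2 to D3: 20 × £4 = £80
  Factory2 to D4: 45 × £5 = £225
Total = 45 + 45 + 30 + 80 + 225 = £425.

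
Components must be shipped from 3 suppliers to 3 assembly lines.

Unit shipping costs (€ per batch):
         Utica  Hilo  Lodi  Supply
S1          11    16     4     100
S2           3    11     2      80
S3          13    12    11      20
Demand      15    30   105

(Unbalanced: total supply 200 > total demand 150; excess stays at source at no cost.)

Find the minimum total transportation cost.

An optimal shipping plan:
  S1->Lodi: 50 × €4 = €200
  S2->Utica: 15 × €3 = €45
  S2->Hilo: 10 × €11 = €110
  S2->Lodi: 55 × €2 = €110
  S3->Hilo: 20 × €12 = €240
Total = 200 + 45 + 110 + 110 + 240 = €705.

705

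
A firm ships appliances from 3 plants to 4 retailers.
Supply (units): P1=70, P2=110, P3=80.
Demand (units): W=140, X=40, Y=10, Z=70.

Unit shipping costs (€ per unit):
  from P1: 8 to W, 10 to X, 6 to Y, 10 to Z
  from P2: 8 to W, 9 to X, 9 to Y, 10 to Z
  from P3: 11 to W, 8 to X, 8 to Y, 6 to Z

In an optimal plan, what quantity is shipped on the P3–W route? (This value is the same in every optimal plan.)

Optimal shipments:
  P1–W: 60 × €8 = €480
  P1–Y: 10 × €6 = €60
  P2–W: 80 × €8 = €640
  P2–X: 30 × €9 = €270
  P3–X: 10 × €8 = €80
  P3–Z: 70 × €6 = €420
Total cost = €1950.
The route P3→W is not used.

0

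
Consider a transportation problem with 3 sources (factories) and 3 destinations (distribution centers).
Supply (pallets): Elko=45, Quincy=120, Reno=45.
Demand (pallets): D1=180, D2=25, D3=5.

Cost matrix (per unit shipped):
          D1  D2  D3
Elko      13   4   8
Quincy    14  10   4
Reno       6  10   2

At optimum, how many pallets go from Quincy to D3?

Optimal shipments:
  Elko→D1: 20 × 13 = 260
  Elko→D2: 25 × 4 = 100
  Quincy→D1: 115 × 14 = 1610
  Quincy→D3: 5 × 4 = 20
  Reno→D1: 45 × 6 = 270
Total cost = 2260.
So Quincy→D3 carries 5 pallets.

5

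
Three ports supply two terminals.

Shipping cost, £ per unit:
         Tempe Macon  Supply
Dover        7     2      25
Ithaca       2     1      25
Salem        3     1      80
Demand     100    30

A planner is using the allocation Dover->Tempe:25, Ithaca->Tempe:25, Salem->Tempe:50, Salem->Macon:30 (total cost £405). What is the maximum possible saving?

75

Current plan cost = 25·7 + 25·2 + 50·3 + 30·1 = £405.
Optimal plan:
  Dover–Macon: 25 TEU
  Ithaca–Tempe: 25 TEU
  Salem–Tempe: 75 TEU
  Salem–Macon: 5 TEU
Optimal cost = £330.
Saving = 405 − 330 = £75.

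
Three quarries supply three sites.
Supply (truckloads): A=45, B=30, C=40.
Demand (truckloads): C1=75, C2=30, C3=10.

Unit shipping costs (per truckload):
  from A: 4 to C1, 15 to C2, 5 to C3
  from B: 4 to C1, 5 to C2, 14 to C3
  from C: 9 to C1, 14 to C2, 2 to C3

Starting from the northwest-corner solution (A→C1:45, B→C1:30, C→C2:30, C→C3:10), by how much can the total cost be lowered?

120

Current plan cost = 45·4 + 30·4 + 30·14 + 10·2 = 740.
Optimal plan:
  A->C1: 45 × 4 = 180
  B->C2: 30 × 5 = 150
  C->C1: 30 × 9 = 270
  C->C3: 10 × 2 = 20
Optimal cost = 620.
Saving = 740 − 620 = 120.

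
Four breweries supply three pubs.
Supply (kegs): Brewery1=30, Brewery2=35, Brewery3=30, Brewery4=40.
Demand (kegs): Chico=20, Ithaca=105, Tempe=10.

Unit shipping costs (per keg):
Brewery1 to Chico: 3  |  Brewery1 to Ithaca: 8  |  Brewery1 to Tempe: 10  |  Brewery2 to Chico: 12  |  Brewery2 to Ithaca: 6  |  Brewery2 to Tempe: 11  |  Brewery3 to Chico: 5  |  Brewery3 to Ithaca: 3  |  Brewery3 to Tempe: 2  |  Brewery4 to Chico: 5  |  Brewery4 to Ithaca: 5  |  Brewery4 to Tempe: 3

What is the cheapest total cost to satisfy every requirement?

A cheapest plan:
  Brewery1→Chico: 20 × 3 = 60
  Brewery1→Ithaca: 10 × 8 = 80
  Brewery2→Ithaca: 35 × 6 = 210
  Brewery3→Ithaca: 30 × 3 = 90
  Brewery4→Ithaca: 30 × 5 = 150
  Brewery4→Tempe: 10 × 3 = 30
Total = 60 + 80 + 210 + 90 + 150 + 30 = 620.

620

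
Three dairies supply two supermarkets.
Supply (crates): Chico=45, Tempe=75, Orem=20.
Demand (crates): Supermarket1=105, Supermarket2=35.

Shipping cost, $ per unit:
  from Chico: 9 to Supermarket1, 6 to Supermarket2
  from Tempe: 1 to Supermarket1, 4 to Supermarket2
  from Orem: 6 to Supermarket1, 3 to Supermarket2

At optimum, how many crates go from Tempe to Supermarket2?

The minimum-cost plan:
  Chico to Supermarket1: 10 crates
  Chico to Supermarket2: 35 crates
  Tempe to Supermarket1: 75 crates
  Orem to Supermarket1: 20 crates
Total cost = $495.
The route Tempe→Supermarket2 is not used.

0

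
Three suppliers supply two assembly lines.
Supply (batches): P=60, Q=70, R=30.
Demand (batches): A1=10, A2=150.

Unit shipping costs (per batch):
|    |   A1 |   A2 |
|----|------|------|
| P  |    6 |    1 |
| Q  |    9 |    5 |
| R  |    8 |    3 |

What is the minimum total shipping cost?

540

Optimal allocation:
  P→A2: 60 × 1 = 60
  Q→A1: 10 × 9 = 90
  Q→A2: 60 × 5 = 300
  R→A2: 30 × 3 = 90
Total = 60 + 90 + 300 + 90 = 540.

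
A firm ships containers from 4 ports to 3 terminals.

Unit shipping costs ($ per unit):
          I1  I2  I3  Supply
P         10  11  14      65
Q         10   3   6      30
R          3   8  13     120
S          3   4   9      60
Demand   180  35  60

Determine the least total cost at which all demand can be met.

1525

Optimal allocation:
  P to I2: 35 × $11 = $385
  P to I3: 30 × $14 = $420
  Q to I3: 30 × $6 = $180
  R to I1: 120 × $3 = $360
  S to I1: 60 × $3 = $180
Total = 385 + 420 + 180 + 360 + 180 = $1525.
(Supply check: P ships 65; Q ships 30; R ships 120; S ships 60.)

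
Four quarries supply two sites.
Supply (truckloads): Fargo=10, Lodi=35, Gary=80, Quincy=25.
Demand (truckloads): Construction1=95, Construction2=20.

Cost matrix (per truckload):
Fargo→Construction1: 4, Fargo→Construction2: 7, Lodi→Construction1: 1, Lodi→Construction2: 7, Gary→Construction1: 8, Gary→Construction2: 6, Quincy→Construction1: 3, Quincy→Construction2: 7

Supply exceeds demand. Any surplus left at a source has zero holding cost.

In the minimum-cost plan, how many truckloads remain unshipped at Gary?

35

An optimal plan:
  Fargo to Construction1: 10 × 4 = 40
  Lodi to Construction1: 35 × 1 = 35
  Gary to Construction1: 25 × 8 = 200
  Gary to Construction2: 20 × 6 = 120
  Quincy to Construction1: 25 × 3 = 75
Total cost = 470.
Gary ships 45 of its 80, leaving 35.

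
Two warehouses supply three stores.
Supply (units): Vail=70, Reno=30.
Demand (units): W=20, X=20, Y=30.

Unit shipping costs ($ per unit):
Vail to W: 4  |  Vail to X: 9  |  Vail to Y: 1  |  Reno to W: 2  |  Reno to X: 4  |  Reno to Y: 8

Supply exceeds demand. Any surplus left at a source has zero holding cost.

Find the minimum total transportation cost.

One minimum-cost allocation:
  Vail to W: 10 × $4 = $40
  Vail to Y: 30 × $1 = $30
  Reno to W: 10 × $2 = $20
  Reno to X: 20 × $4 = $80
Total = 40 + 30 + 20 + 80 = $170.
(Supply check: Vail ships 40; Reno ships 30.)

170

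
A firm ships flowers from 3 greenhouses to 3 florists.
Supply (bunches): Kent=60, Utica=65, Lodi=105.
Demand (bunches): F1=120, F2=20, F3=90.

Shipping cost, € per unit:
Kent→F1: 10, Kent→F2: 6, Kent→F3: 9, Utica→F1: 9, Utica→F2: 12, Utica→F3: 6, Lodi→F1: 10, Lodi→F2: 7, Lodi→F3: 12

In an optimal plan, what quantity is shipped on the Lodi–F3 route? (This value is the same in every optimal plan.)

0

Solving gives:
  Kent→F1: 15 × €10 = €150
  Kent→F2: 20 × €6 = €120
  Kent→F3: 25 × €9 = €225
  Utica→F3: 65 × €6 = €390
  Lodi→F1: 105 × €10 = €1050
Total cost = €1935.
The route Lodi→F3 is not used.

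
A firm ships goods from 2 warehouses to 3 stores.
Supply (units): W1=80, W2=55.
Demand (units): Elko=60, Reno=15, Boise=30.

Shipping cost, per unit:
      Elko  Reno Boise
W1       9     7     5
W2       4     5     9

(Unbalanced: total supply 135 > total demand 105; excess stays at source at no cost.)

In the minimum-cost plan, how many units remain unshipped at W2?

0

An optimal plan:
  W1–Elko: 5 units
  W1–Reno: 15 units
  W1–Boise: 30 units
  W2–Elko: 55 units
Total cost = 520.
W2 ships 55 of its 55, leaving 0.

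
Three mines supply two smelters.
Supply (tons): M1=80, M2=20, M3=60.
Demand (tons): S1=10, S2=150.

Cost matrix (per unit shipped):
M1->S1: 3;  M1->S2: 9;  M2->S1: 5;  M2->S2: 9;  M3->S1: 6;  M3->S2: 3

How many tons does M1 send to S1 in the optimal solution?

Solving gives:
  M1→S1: 10 × 3 = 30
  M1→S2: 70 × 9 = 630
  M2→S2: 20 × 9 = 180
  M3→S2: 60 × 3 = 180
Total cost = 1020.
So M1→S1 carries 10 tons.

10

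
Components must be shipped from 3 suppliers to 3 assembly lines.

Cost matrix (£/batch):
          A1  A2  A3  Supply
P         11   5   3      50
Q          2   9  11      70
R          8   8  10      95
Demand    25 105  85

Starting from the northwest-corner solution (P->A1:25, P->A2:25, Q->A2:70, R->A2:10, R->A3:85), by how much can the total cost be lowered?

Current plan cost = 25·11 + 25·5 + 70·9 + 10·8 + 85·10 = £1960.
Optimal plan:
  P to A3: 50 × £3 = £150
  Q to A1: 25 × £2 = £50
  Q to A2: 10 × £9 = £90
  Q to A3: 35 × £11 = £385
  R to A2: 95 × £8 = £760
Optimal cost = £1435.
Saving = 1960 − 1435 = £525.

525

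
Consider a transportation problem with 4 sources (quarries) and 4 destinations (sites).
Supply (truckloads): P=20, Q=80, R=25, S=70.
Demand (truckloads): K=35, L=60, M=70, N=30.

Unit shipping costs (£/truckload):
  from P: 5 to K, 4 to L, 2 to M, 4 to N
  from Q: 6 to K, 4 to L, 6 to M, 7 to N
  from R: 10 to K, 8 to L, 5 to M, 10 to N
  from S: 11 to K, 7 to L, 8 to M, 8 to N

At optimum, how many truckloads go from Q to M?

0

Optimal shipments:
  P to M: 20 × £2 = £40
  Q to K: 35 × £6 = £210
  Q to L: 45 × £4 = £180
  R to M: 25 × £5 = £125
  S to L: 15 × £7 = £105
  S to M: 25 × £8 = £200
  S to N: 30 × £8 = £240
Total cost = £1100.
The route Q→M is not used.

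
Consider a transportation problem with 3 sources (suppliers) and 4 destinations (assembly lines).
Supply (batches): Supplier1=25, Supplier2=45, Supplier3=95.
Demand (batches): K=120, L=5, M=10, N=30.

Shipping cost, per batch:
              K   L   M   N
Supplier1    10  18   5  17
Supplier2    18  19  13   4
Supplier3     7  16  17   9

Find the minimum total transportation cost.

1260

Optimal allocation:
  Supplier1→K: 15 batches
  Supplier1→M: 10 batches
  Supplier2→K: 10 batches
  Supplier2→L: 5 batches
  Supplier2→N: 30 batches
  Supplier3→K: 95 batches
Total cost = 1260.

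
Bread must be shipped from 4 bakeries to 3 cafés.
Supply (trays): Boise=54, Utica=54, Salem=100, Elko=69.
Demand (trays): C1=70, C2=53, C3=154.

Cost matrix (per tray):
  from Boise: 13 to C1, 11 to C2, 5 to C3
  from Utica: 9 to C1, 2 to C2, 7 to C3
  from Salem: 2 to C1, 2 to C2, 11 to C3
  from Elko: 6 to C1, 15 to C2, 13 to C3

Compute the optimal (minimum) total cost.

1584

An optimal shipping plan:
  Boise–C3: 54 trays
  Utica–C3: 54 trays
  Salem–C1: 47 trays
  Salem–C2: 53 trays
  Elko–C1: 23 trays
  Elko–C3: 46 trays
Total cost = 1584.
(Supply check: Boise ships 54; Utica ships 54; Salem ships 100; Elko ships 69.)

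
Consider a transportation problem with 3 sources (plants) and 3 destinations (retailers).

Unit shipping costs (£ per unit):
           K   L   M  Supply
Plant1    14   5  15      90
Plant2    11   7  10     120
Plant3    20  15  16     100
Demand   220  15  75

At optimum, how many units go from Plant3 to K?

25

Optimal shipments:
  Plant1 to K: 75 units
  Plant1 to L: 15 units
  Plant2 to K: 120 units
  Plant3 to K: 25 units
  Plant3 to M: 75 units
Total cost = £4145.
So Plant3→K carries 25 units.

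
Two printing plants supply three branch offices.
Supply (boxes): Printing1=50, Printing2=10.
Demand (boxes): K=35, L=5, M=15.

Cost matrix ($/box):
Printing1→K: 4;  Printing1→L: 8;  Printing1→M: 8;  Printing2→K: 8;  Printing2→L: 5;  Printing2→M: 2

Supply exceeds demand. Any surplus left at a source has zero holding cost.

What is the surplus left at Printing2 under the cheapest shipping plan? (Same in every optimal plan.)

Minimum-cost shipments:
  Printing1–K: 35 × $4 = $140
  Printing1–L: 5 × $8 = $40
  Printing1–M: 5 × $8 = $40
  Printing2–M: 10 × $2 = $20
Total cost = $240.
Printing2 ships 10 of its 10, leaving 0.

0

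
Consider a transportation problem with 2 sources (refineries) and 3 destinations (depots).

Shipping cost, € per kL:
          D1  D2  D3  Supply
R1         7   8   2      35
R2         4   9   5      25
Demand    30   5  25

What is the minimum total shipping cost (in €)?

225

Optimal allocation:
  R1 to D1: 5 × €7 = €35
  R1 to D2: 5 × €8 = €40
  R1 to D3: 25 × €2 = €50
  R2 to D1: 25 × €4 = €100
Total = 35 + 40 + 50 + 100 = €225.
(Supply check: R1 ships 35; R2 ships 25.)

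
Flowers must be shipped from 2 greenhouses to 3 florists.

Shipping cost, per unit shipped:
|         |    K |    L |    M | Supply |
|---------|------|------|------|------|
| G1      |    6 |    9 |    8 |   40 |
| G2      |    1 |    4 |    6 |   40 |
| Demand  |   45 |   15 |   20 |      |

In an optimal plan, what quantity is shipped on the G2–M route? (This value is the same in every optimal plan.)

Optimal shipments:
  G1->K: 5 × 6 = 30
  G1->L: 15 × 9 = 135
  G1->M: 20 × 8 = 160
  G2->K: 40 × 1 = 40
Total cost = 365.
The route G2→M is not used.

0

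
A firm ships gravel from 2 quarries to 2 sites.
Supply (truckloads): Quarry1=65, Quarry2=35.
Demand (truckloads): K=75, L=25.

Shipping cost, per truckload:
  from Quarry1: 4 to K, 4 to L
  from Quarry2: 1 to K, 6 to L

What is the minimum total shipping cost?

A cheapest plan:
  Quarry1–K: 40 × 4 = 160
  Quarry1–L: 25 × 4 = 100
  Quarry2–K: 35 × 1 = 35
Total = 160 + 100 + 35 = 295.

295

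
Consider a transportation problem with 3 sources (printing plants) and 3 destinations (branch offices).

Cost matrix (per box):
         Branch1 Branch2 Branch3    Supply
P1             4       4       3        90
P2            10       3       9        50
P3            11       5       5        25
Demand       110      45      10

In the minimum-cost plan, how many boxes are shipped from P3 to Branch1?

Optimal shipments:
  P1->Branch1: 90 × 4 = 360
  P2->Branch1: 5 × 10 = 50
  P2->Branch2: 45 × 3 = 135
  P3->Branch1: 15 × 11 = 165
  P3->Branch3: 10 × 5 = 50
Total cost = 760.
So P3→Branch1 carries 15 boxes.

15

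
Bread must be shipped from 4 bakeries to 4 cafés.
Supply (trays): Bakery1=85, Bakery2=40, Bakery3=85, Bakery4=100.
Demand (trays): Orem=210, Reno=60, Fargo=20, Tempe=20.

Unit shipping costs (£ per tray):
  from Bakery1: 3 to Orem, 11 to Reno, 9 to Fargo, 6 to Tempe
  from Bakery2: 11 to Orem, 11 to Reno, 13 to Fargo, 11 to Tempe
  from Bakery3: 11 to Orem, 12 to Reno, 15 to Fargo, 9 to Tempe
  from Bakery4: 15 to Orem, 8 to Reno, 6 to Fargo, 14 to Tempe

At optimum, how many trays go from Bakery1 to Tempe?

0

The minimum-cost plan:
  Bakery1->Orem: 85 × £3 = £255
  Bakery2->Orem: 40 × £11 = £440
  Bakery3->Orem: 65 × £11 = £715
  Bakery3->Tempe: 20 × £9 = £180
  Bakery4->Orem: 20 × £15 = £300
  Bakery4->Reno: 60 × £8 = £480
  Bakery4->Fargo: 20 × £6 = £120
Total cost = £2490.
The route Bakery1→Tempe is not used.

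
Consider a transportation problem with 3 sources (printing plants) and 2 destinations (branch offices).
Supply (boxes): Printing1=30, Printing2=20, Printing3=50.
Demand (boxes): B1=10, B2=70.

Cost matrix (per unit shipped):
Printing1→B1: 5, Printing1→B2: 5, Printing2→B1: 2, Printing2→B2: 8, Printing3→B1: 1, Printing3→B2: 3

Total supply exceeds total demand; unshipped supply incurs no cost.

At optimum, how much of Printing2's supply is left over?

Minimum-cost shipments:
  Printing1→B2: 20 boxes
  Printing2→B1: 10 boxes
  Printing3→B2: 50 boxes
Total cost = 270.
Printing2 ships 10 of its 20, leaving 10.

10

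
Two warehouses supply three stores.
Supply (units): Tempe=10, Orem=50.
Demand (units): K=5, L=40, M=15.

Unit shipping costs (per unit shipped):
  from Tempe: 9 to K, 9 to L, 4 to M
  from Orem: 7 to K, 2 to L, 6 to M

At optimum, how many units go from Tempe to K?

0

Solving gives:
  Tempe->M: 10 × 4 = 40
  Orem->K: 5 × 7 = 35
  Orem->L: 40 × 2 = 80
  Orem->M: 5 × 6 = 30
Total cost = 185.
The route Tempe→K is not used.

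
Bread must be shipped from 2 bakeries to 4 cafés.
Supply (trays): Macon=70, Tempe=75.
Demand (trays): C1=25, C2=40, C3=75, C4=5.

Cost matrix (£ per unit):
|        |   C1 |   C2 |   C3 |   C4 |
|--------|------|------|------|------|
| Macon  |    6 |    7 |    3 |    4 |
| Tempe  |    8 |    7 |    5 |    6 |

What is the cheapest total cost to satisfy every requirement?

745

An optimal shipping plan:
  Macon–C1: 25 × £6 = £150
  Macon–C3: 40 × £3 = £120
  Macon–C4: 5 × £4 = £20
  Tempe–C2: 40 × £7 = £280
  Tempe–C3: 35 × £5 = £175
Total = 150 + 120 + 20 + 280 + 175 = £745.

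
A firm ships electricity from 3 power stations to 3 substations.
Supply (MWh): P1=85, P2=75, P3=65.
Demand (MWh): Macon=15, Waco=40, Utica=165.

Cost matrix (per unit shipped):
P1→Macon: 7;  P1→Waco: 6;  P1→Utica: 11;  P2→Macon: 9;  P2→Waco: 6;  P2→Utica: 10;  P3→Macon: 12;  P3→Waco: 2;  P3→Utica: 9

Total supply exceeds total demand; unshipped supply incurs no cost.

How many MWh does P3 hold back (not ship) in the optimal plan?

Minimum-cost shipments:
  P1 to Macon: 15 × 7 = 105
  P1 to Utica: 65 × 11 = 715
  P2 to Utica: 75 × 10 = 750
  P3 to Waco: 40 × 2 = 80
  P3 to Utica: 25 × 9 = 225
Total cost = 1875.
P3 ships 65 of its 65, leaving 0.

0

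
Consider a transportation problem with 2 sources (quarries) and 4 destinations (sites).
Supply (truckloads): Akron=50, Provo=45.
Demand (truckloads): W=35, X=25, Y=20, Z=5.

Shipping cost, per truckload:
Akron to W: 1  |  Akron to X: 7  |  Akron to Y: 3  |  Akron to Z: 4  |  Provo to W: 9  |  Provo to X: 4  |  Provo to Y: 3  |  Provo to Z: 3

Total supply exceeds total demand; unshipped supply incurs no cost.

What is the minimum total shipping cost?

210

Optimal allocation:
  Akron→W: 35 × 1 = 35
  Akron→Y: 15 × 3 = 45
  Provo→X: 25 × 4 = 100
  Provo→Y: 5 × 3 = 15
  Provo→Z: 5 × 3 = 15
Total = 35 + 45 + 100 + 15 + 15 = 210.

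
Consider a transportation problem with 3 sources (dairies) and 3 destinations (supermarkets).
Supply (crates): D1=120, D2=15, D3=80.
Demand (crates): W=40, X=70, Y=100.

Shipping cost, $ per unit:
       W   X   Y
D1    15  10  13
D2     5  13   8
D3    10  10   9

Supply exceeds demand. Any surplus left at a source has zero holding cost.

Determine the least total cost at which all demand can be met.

One minimum-cost allocation:
  D1 to X: 70 crates
  D1 to Y: 45 crates
  D2 to W: 15 crates
  D3 to W: 25 crates
  D3 to Y: 55 crates
Total cost = $2105.

2105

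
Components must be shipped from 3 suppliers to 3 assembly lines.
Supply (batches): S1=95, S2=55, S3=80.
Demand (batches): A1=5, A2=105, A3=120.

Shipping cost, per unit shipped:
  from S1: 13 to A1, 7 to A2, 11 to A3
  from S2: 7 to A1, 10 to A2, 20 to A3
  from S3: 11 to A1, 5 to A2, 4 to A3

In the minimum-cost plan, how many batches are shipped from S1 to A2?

Optimal shipments:
  S1→A2: 55 × 7 = 385
  S1→A3: 40 × 11 = 440
  S2→A1: 5 × 7 = 35
  S2→A2: 50 × 10 = 500
  S3→A3: 80 × 4 = 320
Total cost = 1680.
So S1→A2 carries 55 batches.

55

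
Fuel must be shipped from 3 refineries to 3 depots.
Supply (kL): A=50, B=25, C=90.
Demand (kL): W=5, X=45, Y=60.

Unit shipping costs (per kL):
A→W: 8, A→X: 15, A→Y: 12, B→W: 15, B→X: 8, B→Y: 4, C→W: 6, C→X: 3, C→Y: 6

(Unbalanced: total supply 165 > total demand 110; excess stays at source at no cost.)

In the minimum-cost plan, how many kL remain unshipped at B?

0

Minimum-cost shipments:
  B→Y: 25 × 4 = 100
  C→W: 5 × 6 = 30
  C→X: 45 × 3 = 135
  C→Y: 35 × 6 = 210
Total cost = 475.
B ships 25 of its 25, leaving 0.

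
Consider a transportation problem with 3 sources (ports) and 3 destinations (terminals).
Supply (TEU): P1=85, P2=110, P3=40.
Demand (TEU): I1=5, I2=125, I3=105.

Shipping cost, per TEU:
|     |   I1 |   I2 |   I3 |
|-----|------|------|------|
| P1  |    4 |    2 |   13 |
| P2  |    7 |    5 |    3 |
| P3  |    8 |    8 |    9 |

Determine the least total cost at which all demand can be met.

830

A cheapest plan:
  P1→I2: 85 × 2 = 170
  P2→I2: 5 × 5 = 25
  P2→I3: 105 × 3 = 315
  P3→I1: 5 × 8 = 40
  P3→I2: 35 × 8 = 280
Total = 170 + 25 + 315 + 40 + 280 = 830.
(Supply check: P1 ships 85; P2 ships 110; P3 ships 40.)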